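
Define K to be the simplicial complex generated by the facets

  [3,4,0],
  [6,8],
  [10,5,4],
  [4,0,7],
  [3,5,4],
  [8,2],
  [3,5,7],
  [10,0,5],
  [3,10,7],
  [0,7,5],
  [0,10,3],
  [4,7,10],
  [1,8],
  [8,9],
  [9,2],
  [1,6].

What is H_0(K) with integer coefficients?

H_0 = Z^2.

Order the vertices as 0 < 1 < 2 < 3 < 4 < 5 < 6 < 7 < 8 < 9 < 10. Listing each simplex with vertices in this order, K has dimension 2 with simplices:

  0-simplices (11): [0], [1], [2], [3], [4], [5], [6], [7], [8], [9], [10]
  1-simplices (21): [0,3], [0,4], [0,5], [0,7], [0,10], [1,6], [1,8], [2,8], [2,9], [3,4], [3,5], [3,7], [3,10], [4,5], [4,7], [4,10], [5,7], [5,10], [6,8], [7,10], [8,9]
  2-simplices (10): [0,3,4], [0,3,10], [0,4,7], [0,5,7], [0,5,10], [3,4,5], [3,5,7], [3,7,10], [4,5,10], [4,7,10]

so the chain groups are C_0 ≅ Z^11, C_1 ≅ Z^21, C_2 ≅ Z^10.

The boundary map ∂_1: C_1 → C_0 sends each edge [p,q] (with p < q) to q − p.
The resulting 11×21 matrix has rank 9, and its Smith normal form has invariant factors (1,1,1,1,1,1,1,1,1).

∂_2: C_2 → C_1 sends each 2-simplex [p,q,r] to [q,r] − [p,r] + [p,q]. For instance
  ∂[4,5,10] = [5,10] − [4,10] + [4,5],
  ∂[0,3,4] = [3,4] − [0,4] + [0,3].
This gives a 21×10 integer matrix of rank 10; reducing to Smith normal form yields diagonal entries (1,1,1,1,1,1,1,1,1,2).

Computing H_k = (kernel of ∂_k) / (image of ∂_{k+1}):

  H_0: rank C_0 − rank ∂_1 = 11 − 9 = 2, and the invariant factors of ∂_1 are all 1, so H_0 ≅ Z^2.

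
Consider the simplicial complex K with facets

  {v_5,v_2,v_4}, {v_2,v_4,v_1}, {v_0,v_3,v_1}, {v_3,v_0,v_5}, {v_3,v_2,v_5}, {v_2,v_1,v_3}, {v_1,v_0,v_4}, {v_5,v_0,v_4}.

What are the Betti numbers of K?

Take the total order v_0 < v_1 < v_2 < v_3 < v_4 < v_5 on the vertex set. Then K (dimension 2) consists of the simplices:

  0-simplices (6): [v_0], [v_1], [v_2], [v_3], [v_4], [v_5]
  1-simplices (12): [v_0,v_1], [v_0,v_3], [v_0,v_4], [v_0,v_5], [v_1,v_2], [v_1,v_3], [v_1,v_4], [v_2,v_3], [v_2,v_4], [v_2,v_5], [v_3,v_5], [v_4,v_5]
  2-simplices (8): [v_0,v_1,v_3], [v_0,v_1,v_4], [v_0,v_3,v_5], [v_0,v_4,v_5], [v_1,v_2,v_3], [v_1,v_2,v_4], [v_2,v_3,v_5], [v_2,v_4,v_5]

so the chain groups are C_0 ≅ Z^6, C_1 ≅ Z^12, C_2 ≅ Z^8.

Boundary ∂_1: C_1 → C_0 sends each edge [p,q] (with p < q) to q − p. For instance
  ∂[v_1,v_2] = [v_2] − [v_1].
The resulting 6×12 matrix has rank 5, and its Smith normal form has invariant factors (1,1,1,1,1).

Boundary ∂_2: C_2 → C_1 sends each 2-simplex [p,q,r] to [q,r] − [p,r] + [p,q]. For instance
  ∂[v_0,v_1,v_4] = [v_1,v_4] − [v_0,v_4] + [v_0,v_1],
  ∂[v_1,v_2,v_3] = [v_2,v_3] − [v_1,v_3] + [v_1,v_2].
The 12×8 boundary matrix has rank 7 and Smith normal form diag(1,1,1,1,1,1,1).

Now H_k = ker ∂_k / im ∂_{k+1}, so:

  H_0: rank C_0 − rank ∂_1 = 6 − 5 = 1, and the invariant factors of ∂_1 are all 1, so H_0 ≅ Z.
  H_1: rank ker ∂_1 − rank ∂_2 = (12 − 5) − 7 = 0, and the invariant factors of ∂_2 are all 1, so H_1 ≅ 0.
  H_2: rank ker ∂_2 − rank ∂_3 = (8 − 7) − 0 = 1, and there is no ∂_3, so H_2 ≅ Z.

Hence the Betti numbers are b_0 = 1, b_1 = 0, b_2 = 1.

b_0 = 1, b_1 = 0, b_2 = 1.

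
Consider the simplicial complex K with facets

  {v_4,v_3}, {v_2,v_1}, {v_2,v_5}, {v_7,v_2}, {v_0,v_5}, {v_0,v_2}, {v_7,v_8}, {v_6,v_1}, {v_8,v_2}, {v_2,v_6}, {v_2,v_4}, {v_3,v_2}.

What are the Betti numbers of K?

K has 9 vertices, 12 edges.
rank ∂_0 = 0, rank ∂_1 = 8 ⇒ b_0 = 9 − 0 − 8 = 1; all invariant factors of ∂_1 are 1 so no torsion. So H_0 ≅ Z.
rank ∂_1 = 8, rank ∂_2 = 0 ⇒ b_1 = 12 − 8 − 0 = 4. So H_1 ≅ Z^4.

b_0 = 1, b_1 = 4.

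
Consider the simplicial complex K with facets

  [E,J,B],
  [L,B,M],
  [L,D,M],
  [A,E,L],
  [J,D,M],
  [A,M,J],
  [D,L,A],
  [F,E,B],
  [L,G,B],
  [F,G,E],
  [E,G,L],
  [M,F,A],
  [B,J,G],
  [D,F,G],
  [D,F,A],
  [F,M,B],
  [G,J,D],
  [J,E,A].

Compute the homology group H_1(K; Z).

Order the vertices as A < B < D < E < F < G < J < L < M. Listing each simplex with vertices in this order, K has dimension 2 with simplices:

  0-simplices (9): A, B, D, E, F, G, J, L, M
  1-simplices (27): AD, AE, AF, AJ, AL, AM, BE, BF, BG, BJ, BL, BM, DF, DG, DJ, DL, DM, EF, EG, EJ, EL, FG, FM, GJ, GL, JM, LM
  2-simplices (18): ADF, ADL, AEJ, AEL, AFM, AJM, BEF, BEJ, BFM, BGJ, BGL, BLM, DFG, DGJ, DJM, DLM, EFG, EGL

giving chain groups C_0 ≅ Z^9, C_1 ≅ Z^27, C_2 ≅ Z^18.

∂_1: C_1 → C_0 maps an edge to its endpoints' difference, ∂[p,q] = q − p. For instance
  ∂DF = F − D.
The 9×27 boundary matrix has rank 8 and Smith normal form diag(1,1,1,1,1,1,1,1).

The boundary map ∂_2: C_2 → C_1 maps a triangle to the signed sum of its edges. For instance
  ∂BGL = GL − BL + BG,
  ∂BEF = EF − BF + BE.
As a 27×18 matrix over Z this has rank 18, with invariant factors (1,1,1,1,1,1,1,1,1,1,1,1,1,1,1,1,1,2).

Reading off H_k = ker ∂_k / im ∂_{k+1}:

  H_1: rank ker ∂_1 − rank ∂_2 = (27 − 8) − 18 = 1, and ∂_2 has invariant factor 2 > 1, so H_1 = Z ⊕ Z/2Z.

(K is a triangulation of the Klein bottle.)

H_1 ≅ Z ⊕ Z/2Z.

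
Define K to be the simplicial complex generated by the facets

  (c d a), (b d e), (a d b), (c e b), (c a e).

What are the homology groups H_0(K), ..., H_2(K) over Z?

We work with the vertex ordering a < b < c < d < e. The simplices of K, each written with vertices in increasing order, are:

  0-simplices (5): a, b, c, d, e
  1-simplices (10): ab, ac, ad, ae, bc, bd, be, cd, ce, de
  2-simplices (5): abd, acd, ace, bce, bde

giving chain groups C_0 ≅ Z^5, C_1 ≅ Z^10, C_2 ≅ Z^5.

Boundary ∂_1: C_1 → C_0 sends each edge [p,q] (with p < q) to q − p. For instance
  ∂bd = d − b.
As a 5×10 matrix over Z this has rank 4, with invariant factors (1,1,1,1).

Boundary ∂_2: C_2 → C_1 maps a triangle to the signed sum of its edges. For instance
  ∂acd = cd − ad + ac,
  ∂bce = ce − be + bc.
The 10×5 boundary matrix has rank 5 and Smith normal form diag(1,1,1,1,1).

From H_k ≅ ker(∂_k) / im(∂_{k+1}) we obtain:

  H_0: rank C_0 − rank ∂_1 = 5 − 4 = 1, and the invariant factors of ∂_1 are all 1, so H_0 = Z.
  H_1: rank ker ∂_1 − rank ∂_2 = (10 − 4) − 5 = 1, and the invariant factors of ∂_2 are all 1, so H_1 = Z.
  H_2: rank ker ∂_2 − rank ∂_3 = (5 − 5) − 0 = 0, and there is no ∂_3, so H_2 = 0.

H_0 = Z,  H_1 = Z,  H_2 = 0.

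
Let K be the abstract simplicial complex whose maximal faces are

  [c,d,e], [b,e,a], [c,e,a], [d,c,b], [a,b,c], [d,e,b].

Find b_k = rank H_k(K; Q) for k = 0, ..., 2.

We work with the vertex ordering a < b < c < d < e. The simplices of K, each written with vertices in increasing order, are:

  0-simplices (5): a, b, c, d, e
  1-simplices (9): ab, ac, ae, bc, bd, be, cd, ce, de
  2-simplices (6): abc, abe, ace, bcd, bde, cde

giving chain groups C_0 ≅ Z^5, C_1 ≅ Z^9, C_2 ≅ Z^6.

∂_1: C_1 → C_0 maps an edge to its endpoints' difference, ∂[p,q] = q − p.
This gives a 5×9 integer matrix of rank 4; reducing to Smith normal form yields diagonal entries (1,1,1,1).

∂_2: C_2 → C_1 sends each 2-simplex [p,q,r] to [q,r] − [p,r] + [p,q]. For instance
  ∂abc = bc − ac + ab,
  ∂bcd = cd − bd + bc.
The resulting 9×6 matrix has rank 5, and its Smith normal form has invariant factors (1,1,1,1,1).

From H_k ≅ ker(∂_k) / im(∂_{k+1}) we obtain:

  H_0: rank C_0 − rank ∂_1 = 5 − 4 = 1, and the invariant factors of ∂_1 are all 1, so H_0 ≅ Z.
  H_1: rank ker ∂_1 − rank ∂_2 = (9 − 4) − 5 = 0, and the invariant factors of ∂_2 are all 1, so H_1 ≅ 0.
  H_2: rank ker ∂_2 − rank ∂_3 = (6 − 5) − 0 = 1, and there is no ∂_3, so H_2 ≅ Z.

(K is a triangulation of the 2-sphere S^2.)

Hence the Betti numbers are b_0 = 1, b_1 = 0, b_2 = 1.

b_0 = 1, b_1 = 0, b_2 = 1.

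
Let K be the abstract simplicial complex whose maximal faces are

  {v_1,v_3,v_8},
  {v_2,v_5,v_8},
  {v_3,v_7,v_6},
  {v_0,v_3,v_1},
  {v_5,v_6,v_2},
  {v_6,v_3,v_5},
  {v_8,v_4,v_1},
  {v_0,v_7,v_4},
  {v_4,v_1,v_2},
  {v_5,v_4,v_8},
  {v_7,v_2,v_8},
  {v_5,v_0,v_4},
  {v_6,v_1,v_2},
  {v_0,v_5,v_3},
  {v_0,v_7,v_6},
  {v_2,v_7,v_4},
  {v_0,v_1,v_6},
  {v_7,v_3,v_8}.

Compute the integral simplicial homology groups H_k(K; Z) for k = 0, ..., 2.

H_0 = Z,  H_1 = Z ⊕ Z_2,  H_2 = 0.

We work with the vertex ordering v_0 < v_1 < v_2 < v_3 < v_4 < v_5 < v_6 < v_7 < v_8. The simplices of K, each written with vertices in increasing order, are:

  0-simplices (9): [v_0], [v_1], [v_2], [v_3], [v_4], [v_5], [v_6], [v_7], [v_8]
  1-simplices (27): (27 of them)
  2-simplices (18): (18 of them)

giving chain groups C_0 ≅ Z^9, C_1 ≅ Z^27, C_2 ≅ Z^18.

Boundary ∂_1: C_1 → C_0 is given by ∂[p,q] = [q] − [p]. For instance
  ∂[v_4,v_7] = [v_7] − [v_4].
The resulting 9×27 matrix has rank 8, and its Smith normal form has invariant factors (1,1,1,1,1,1,1,1).

Boundary ∂_2: C_2 → C_1 maps a triangle to the signed sum of its edges. For instance
  ∂[v_0,v_4,v_7] = [v_4,v_7] − [v_0,v_7] + [v_0,v_4],
  ∂[v_2,v_5,v_8] = [v_5,v_8] − [v_2,v_8] + [v_2,v_5].
The 27×18 boundary matrix has rank 18 and Smith normal form diag(1,1,1,1,1,1,1,1,1,1,1,1,1,1,1,1,1,2).

From H_k ≅ ker(∂_k) / im(∂_{k+1}) we obtain:

  H_0: rank C_0 − rank ∂_1 = 9 − 8 = 1, and the invariant factors of ∂_1 are all 1, so H_0 = Z.
  H_1: rank ker ∂_1 − rank ∂_2 = (27 − 8) − 18 = 1, and ∂_2 has invariant factor 2 > 1, so H_1 = Z ⊕ Z_2.
  H_2: rank ker ∂_2 − rank ∂_3 = (18 − 18) − 0 = 0, and there is no ∂_3, so H_2 = 0.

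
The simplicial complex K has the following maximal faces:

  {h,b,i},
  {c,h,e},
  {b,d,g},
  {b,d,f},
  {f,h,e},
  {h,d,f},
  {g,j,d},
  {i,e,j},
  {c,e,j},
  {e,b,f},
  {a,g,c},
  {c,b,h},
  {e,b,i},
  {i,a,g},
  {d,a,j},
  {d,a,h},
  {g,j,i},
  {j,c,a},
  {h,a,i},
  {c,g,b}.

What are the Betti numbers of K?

b_0 = 1, b_1 = 1, b_2 = 0.

Take the total order a < b < c < d < e < f < g < h < i < j on the vertex set. Then K (dimension 2) consists of the simplices:

  0-simplices (10): a, b, c, d, e, f, g, h, i, j
  1-simplices (30): ac, ad, ag, ah, ai, aj, bc, bd, be, bf, bg, bh, bi, ce, cg, ch, cj, df, dg, dh, dj, ef, eh, ei, ej, fh, gi, gj, hi, ij
  2-simplices (20): acg, acj, adh, adj, agi, ahi, bcg, bch, bdf, bdg, bef, bei, bhi, ceh, cej, dfh, dgj, efh, eij, gij

Hence C_0 ≅ Z^10, C_1 ≅ Z^30, C_2 ≅ Z^20.

∂_1: C_1 → C_0 sends each edge [p,q] (with p < q) to q − p. For instance
  ∂cg = g − c.
As a 10×30 matrix over Z this has rank 9, with invariant factors (1,1,1,1,1,1,1,1,1).

Boundary ∂_2: C_2 → C_1 sends each 2-simplex [p,q,r] to [q,r] − [p,r] + [p,q]. For instance
  ∂efh = fh − eh + ef,
  ∂dfh = fh − dh + df.
This gives a 30×20 integer matrix of rank 20; reducing to Smith normal form yields diagonal entries (1,1,1,1,1,1,1,1,1,1,1,1,1,1,1,1,1,1,1,2).

Computing H_k = (kernel of ∂_k) / (image of ∂_{k+1}):

  H_0: rank C_0 − rank ∂_1 = 10 − 9 = 1, and the invariant factors of ∂_1 are all 1, so H_0 = Z.
  H_1: rank ker ∂_1 − rank ∂_2 = (30 − 9) − 20 = 1, and ∂_2 has invariant factor 2 > 1, so H_1 = Z ⊕ Z/2Z.
  H_2: rank ker ∂_2 − rank ∂_3 = (20 − 20) − 0 = 0, and there is no ∂_3, so H_2 = 0.

Hence the Betti numbers are b_0 = 1, b_1 = 1, b_2 = 0.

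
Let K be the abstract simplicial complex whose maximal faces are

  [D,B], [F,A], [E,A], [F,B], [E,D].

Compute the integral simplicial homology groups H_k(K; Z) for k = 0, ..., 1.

K has 5 vertices, 5 edges.
rank ∂_0 = 0, rank ∂_1 = 4 ⇒ b_0 = 5 − 0 − 4 = 1; all invariant factors of ∂_1 are 1 so no torsion. So H_0 ≅ Z.
rank ∂_1 = 4, rank ∂_2 = 0 ⇒ b_1 = 5 − 4 − 0 = 1. So H_1 ≅ Z.

H_0 ≅ Z,  H_1 ≅ Z.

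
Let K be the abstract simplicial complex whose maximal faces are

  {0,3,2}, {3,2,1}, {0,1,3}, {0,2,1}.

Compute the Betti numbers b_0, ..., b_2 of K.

Take the total order 0 < 1 < 2 < 3 on the vertex set. Then K (dimension 2) consists of the simplices:

  0-simplices (4): [0], [1], [2], [3]
  1-simplices (6): [0,1], [0,2], [0,3], [1,2], [1,3], [2,3]
  2-simplices (4): [0,1,2], [0,1,3], [0,2,3], [1,2,3]

Hence C_0 ≅ Z^4, C_1 ≅ Z^6, C_2 ≅ Z^4.

∂_1: C_1 → C_0 is given by ∂[p,q] = [q] − [p].
The resulting 4×6 matrix has rank 3, and its Smith normal form has invariant factors (1,1,1).

∂_2: C_2 → C_1 maps a triangle to the signed sum of its edges. For instance
  ∂[0,2,3] = [2,3] − [0,3] + [0,2],
  ∂[1,2,3] = [2,3] − [1,3] + [1,2].
As a 6×4 matrix over Z this has rank 3, with invariant factors (1,1,1).

From H_k ≅ ker(∂_k) / im(∂_{k+1}) we obtain:

  H_0: rank C_0 − rank ∂_1 = 4 − 3 = 1, and the invariant factors of ∂_1 are all 1, so H_0 = Z.
  H_1: rank ker ∂_1 − rank ∂_2 = (6 − 3) − 3 = 0, and the invariant factors of ∂_2 are all 1, so H_1 = 0.
  H_2: rank ker ∂_2 − rank ∂_3 = (4 − 3) − 0 = 1, and there is no ∂_3, so H_2 = Z.

Hence the Betti numbers are b_0 = 1, b_1 = 0, b_2 = 1.

b_0 = 1, b_1 = 0, b_2 = 1.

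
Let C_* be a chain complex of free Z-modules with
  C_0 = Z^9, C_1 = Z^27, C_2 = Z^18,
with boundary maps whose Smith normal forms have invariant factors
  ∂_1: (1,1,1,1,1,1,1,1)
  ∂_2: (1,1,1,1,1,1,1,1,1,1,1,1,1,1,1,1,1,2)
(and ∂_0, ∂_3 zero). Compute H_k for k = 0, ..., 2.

H_0 ≅ Z,  H_1 ≅ Z ⊕ Z/2Z,  H_2 = 0.

H_0: b_0 = 9 − 0 − 8 = 1; torsion from ∂_1 factors > 1: none. So H_0 ≅ Z.
H_1: b_1 = 27 − 8 − 18 = 1; torsion from ∂_2 factors > 1: [2]. So H_1 ≅ Z ⊕ Z/2Z.
H_2: b_2 = 18 − 18 − 0 = 0; torsion from ∂_3 factors > 1: none. So H_2 ≅ 0.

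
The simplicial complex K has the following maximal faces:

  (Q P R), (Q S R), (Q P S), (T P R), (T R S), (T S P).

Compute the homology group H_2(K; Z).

We work with the vertex ordering P < Q < R < S < T. The simplices of K, each written with vertices in increasing order, are:

  0-simplices (5): P, Q, R, S, T
  1-simplices (9): PQ, PR, PS, PT, QR, QS, RS, RT, ST
  2-simplices (6): PQR, PQS, PRT, PST, QRS, RST

so the chain groups are C_0 ≅ Z^5, C_1 ≅ Z^9, C_2 ≅ Z^6.

Boundary ∂_1: C_1 → C_0 maps an edge to its endpoints' difference, ∂[p,q] = q − p. For instance
  ∂RT = T − R.
This gives a 5×9 integer matrix of rank 4; reducing to Smith normal form yields diagonal entries (1,1,1,1).

Boundary ∂_2: C_2 → C_1 maps a triangle to the signed sum of its edges. For instance
  ∂QRS = RS − QS + QR,
  ∂PQR = QR − PR + PQ.
The resulting 9×6 matrix has rank 5, and its Smith normal form has invariant factors (1,1,1,1,1).

From H_k ≅ ker(∂_k) / im(∂_{k+1}) we obtain:

  H_2: rank ker ∂_2 − rank ∂_3 = (6 − 5) − 0 = 1, and there is no ∂_3, so H_2 = Z.

H_2 = Z.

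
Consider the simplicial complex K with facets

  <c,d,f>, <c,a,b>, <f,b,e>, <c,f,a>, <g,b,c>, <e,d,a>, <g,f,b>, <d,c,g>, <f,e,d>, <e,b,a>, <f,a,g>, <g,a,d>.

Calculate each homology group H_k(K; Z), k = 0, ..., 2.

H_0 = Z,  H_1 = Z/2Z,  H_2 = 0.

Take the total order a < b < c < d < e < f < g on the vertex set. Then K (dimension 2) consists of the simplices:

  0-simplices (7): a, b, c, d, e, f, g
  1-simplices (18): ab, ac, ad, ae, af, ag, bc, be, bf, bg, cd, cf, cg, de, df, dg, ef, fg
  2-simplices (12): abc, abe, acf, ade, adg, afg, bcg, bef, bfg, cdf, cdg, def

giving chain groups C_0 ≅ Z^7, C_1 ≅ Z^18, C_2 ≅ Z^12.

∂_1: C_1 → C_0 is given by ∂[p,q] = [q] − [p]. For instance
  ∂de = e − d.
The resulting 7×18 matrix has rank 6, and its Smith normal form has invariant factors (1,1,1,1,1,1).

Boundary ∂_2: C_2 → C_1 acts by ∂[p,q,r] = [q,r] − [p,r] + [p,q]. For instance
  ∂abe = be − ae + ab,
  ∂ade = de − ae + ad.
The resulting 18×12 matrix has rank 12, and its Smith normal form has invariant factors (1,1,1,1,1,1,1,1,1,1,1,2).

Reading off H_k = ker ∂_k / im ∂_{k+1}:

  H_0: rank C_0 − rank ∂_1 = 7 − 6 = 1, and the invariant factors of ∂_1 are all 1, so H_0 ≅ Z.
  H_1: rank ker ∂_1 − rank ∂_2 = (18 − 6) − 12 = 0, and ∂_2 has invariant factor 2 > 1, so H_1 ≅ Z/2Z.
  H_2: rank ker ∂_2 − rank ∂_3 = (12 − 12) − 0 = 0, and there is no ∂_3, so H_2 ≅ 0.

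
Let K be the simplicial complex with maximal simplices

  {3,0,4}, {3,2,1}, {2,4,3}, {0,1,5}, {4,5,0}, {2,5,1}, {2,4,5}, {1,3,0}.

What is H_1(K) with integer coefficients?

We work with the vertex ordering 0 < 1 < 2 < 3 < 4 < 5. The simplices of K, each written with vertices in increasing order, are:

  0-simplices (6): [0], [1], [2], [3], [4], [5]
  1-simplices (12): [0,1], [0,3], [0,4], [0,5], [1,2], [1,3], [1,5], [2,3], [2,4], [2,5], [3,4], [4,5]
  2-simplices (8): [0,1,3], [0,1,5], [0,3,4], [0,4,5], [1,2,3], [1,2,5], [2,3,4], [2,4,5]

Hence C_0 ≅ Z^6, C_1 ≅ Z^12, C_2 ≅ Z^8.

Boundary ∂_1: C_1 → C_0 is given by ∂[p,q] = [q] − [p]. For instance
  ∂[1,2] = [2] − [1].
As a 6×12 matrix over Z this has rank 5, with invariant factors (1,1,1,1,1).

Boundary ∂_2: C_2 → C_1 maps a triangle to the signed sum of its edges. For instance
  ∂[0,4,5] = [4,5] − [0,5] + [0,4],
  ∂[0,3,4] = [3,4] − [0,4] + [0,3].
As a 12×8 matrix over Z this has rank 7, with invariant factors (1,1,1,1,1,1,1).

Computing H_k = (kernel of ∂_k) / (image of ∂_{k+1}):

  H_1: rank ker ∂_1 − rank ∂_2 = (12 − 5) − 7 = 0, and the invariant factors of ∂_2 are all 1, so H_1 ≅ 0.

(K is a triangulation of the 2-sphere S^2.)

H_1 = 0.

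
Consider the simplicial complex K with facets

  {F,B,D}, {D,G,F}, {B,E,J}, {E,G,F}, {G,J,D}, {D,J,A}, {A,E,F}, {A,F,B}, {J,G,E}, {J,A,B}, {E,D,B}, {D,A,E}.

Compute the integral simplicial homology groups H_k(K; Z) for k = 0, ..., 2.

H_0 ≅ Z,  H_1 ≅ Z/2Z,  H_2 = 0.

Order the vertices as A < B < D < E < F < G < J. Listing each simplex with vertices in this order, K has dimension 2 with simplices:

  0-simplices (7): A, B, D, E, F, G, J
  1-simplices (18): AB, AD, AE, AF, AJ, BD, BE, BF, BJ, DE, DF, DG, DJ, EF, EG, EJ, FG, GJ
  2-simplices (12): ABF, ABJ, ADE, ADJ, AEF, BDE, BDF, BEJ, DFG, DGJ, EFG, EGJ

giving chain groups C_0 ≅ Z^7, C_1 ≅ Z^18, C_2 ≅ Z^12.

∂_1: C_1 → C_0 maps an edge to its endpoints' difference, ∂[p,q] = q − p. For instance
  ∂BF = F − B.
As a 7×18 matrix over Z this has rank 6, with invariant factors (1,1,1,1,1,1).

The boundary map ∂_2: C_2 → C_1 acts by ∂[p,q,r] = [q,r] − [p,r] + [p,q]. For instance
  ∂EGJ = GJ − EJ + EG,
  ∂BDE = DE − BE + BD.
As a 18×12 matrix over Z this has rank 12, with invariant factors (1,1,1,1,1,1,1,1,1,1,1,2).

Now H_k = ker ∂_k / im ∂_{k+1}, so:

  H_0: rank C_0 − rank ∂_1 = 7 − 6 = 1, and the invariant factors of ∂_1 are all 1, so H_0 ≅ Z.
  H_1: rank ker ∂_1 − rank ∂_2 = (18 − 6) − 12 = 0, and ∂_2 has invariant factor 2 > 1, so H_1 ≅ Z/2Z.
  H_2: rank ker ∂_2 − rank ∂_3 = (12 − 12) − 0 = 0, and there is no ∂_3, so H_2 ≅ 0.

As a check, the Euler characteristic is 7 − 18 + 12 = 1, which agrees with 1 − 0 + 0 = 1.
(K is a triangulation of the real projective plane RP^2.)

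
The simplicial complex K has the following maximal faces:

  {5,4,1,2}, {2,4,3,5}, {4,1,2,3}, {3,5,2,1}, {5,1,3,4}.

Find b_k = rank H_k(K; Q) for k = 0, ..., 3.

Order the vertices as 1 < 2 < 3 < 4 < 5. Listing each simplex with vertices in this order, K has dimension 3 with simplices:

  0-simplices (5): [1], [2], [3], [4], [5]
  1-simplices (10): [1,2], [1,3], [1,4], [1,5], [2,3], [2,4], [2,5], [3,4], [3,5], [4,5]
  2-simplices (10): [1,2,3], [1,2,4], [1,2,5], [1,3,4], [1,3,5], [1,4,5], [2,3,4], [2,3,5], [2,4,5], [3,4,5]
  3-simplices (5): [1,2,3,4], [1,2,3,5], [1,2,4,5], [1,3,4,5], [2,3,4,5]

Hence C_0 ≅ Z^5, C_1 ≅ Z^10, C_2 ≅ Z^10, C_3 ≅ Z^5.

∂_1: C_1 → C_0 is given by ∂[p,q] = [q] − [p]. For instance
  ∂[2,4] = [4] − [2].
As a 5×10 matrix over Z this has rank 4, with invariant factors (1,1,1,1).

The boundary map ∂_2: C_2 → C_1 sends each 2-simplex [p,q,r] to [q,r] − [p,r] + [p,q]. For instance
  ∂[2,3,4] = [3,4] − [2,4] + [2,3],
  ∂[1,3,5] = [3,5] − [1,5] + [1,3].
The resulting 10×10 matrix has rank 6, and its Smith normal form has invariant factors (1,1,1,1,1,1).

Boundary ∂_3: C_3 → C_2 sends each 3-simplex σ to the alternating sum Σ_i (−1)^i (σ with its i-th vertex removed). For instance
  ∂[2,3,4,5] = [3,4,5] − [2,4,5] + [2,3,5] − [2,3,4],
  ∂[1,2,3,5] = [2,3,5] − [1,3,5] + [1,2,5] − [1,2,3].
This gives a 10×5 integer matrix of rank 4; reducing to Smith normal form yields diagonal entries (1,1,1,1).

From H_k ≅ ker(∂_k) / im(∂_{k+1}) we obtain:

  H_0: rank C_0 − rank ∂_1 = 5 − 4 = 1, and the invariant factors of ∂_1 are all 1, so H_0 = Z.
  H_1: rank ker ∂_1 − rank ∂_2 = (10 − 4) − 6 = 0, and the invariant factors of ∂_2 are all 1, so H_1 = 0.
  H_2: rank ker ∂_2 − rank ∂_3 = (10 − 6) − 4 = 0, and the invariant factors of ∂_3 are all 1, so H_2 = 0.
  H_3: rank ker ∂_3 − rank ∂_4 = (5 − 4) − 0 = 1, and there is no ∂_4, so H_3 = Z.

As a check, the Euler characteristic is 5 − 10 + 10 − 5 = 0, which agrees with 1 − 0 + 0 − 1 = 0.
(K is a triangulation of the 3-sphere S^3.)

Hence the Betti numbers are b_0 = 1, b_1 = 0, b_2 = 0, b_3 = 1.

b_0 = 1, b_1 = 0, b_2 = 0, b_3 = 1.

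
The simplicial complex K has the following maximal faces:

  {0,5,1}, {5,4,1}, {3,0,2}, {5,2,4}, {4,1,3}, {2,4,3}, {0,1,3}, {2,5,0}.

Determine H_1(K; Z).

Take the total order 0 < 1 < 2 < 3 < 4 < 5 on the vertex set. Then K (dimension 2) consists of the simplices:

  0-simplices (6): [0], [1], [2], [3], [4], [5]
  1-simplices (12): [0,1], [0,2], [0,3], [0,5], [1,3], [1,4], [1,5], [2,3], [2,4], [2,5], [3,4], [4,5]
  2-simplices (8): [0,1,3], [0,1,5], [0,2,3], [0,2,5], [1,3,4], [1,4,5], [2,3,4], [2,4,5]

Hence C_0 ≅ Z^6, C_1 ≅ Z^12, C_2 ≅ Z^8.

Boundary ∂_1: C_1 → C_0 sends each edge [p,q] (with p < q) to q − p.
This gives a 6×12 integer matrix of rank 5; reducing to Smith normal form yields diagonal entries (1,1,1,1,1).

Boundary ∂_2: C_2 → C_1 acts by ∂[p,q,r] = [q,r] − [p,r] + [p,q]. For instance
  ∂[2,3,4] = [3,4] − [2,4] + [2,3],
  ∂[0,2,5] = [2,5] − [0,5] + [0,2].
The resulting 12×8 matrix has rank 7, and its Smith normal form has invariant factors (1,1,1,1,1,1,1).

Computing H_k = (kernel of ∂_k) / (image of ∂_{k+1}):

  H_1: rank ker ∂_1 − rank ∂_2 = (12 − 5) − 7 = 0, and the invariant factors of ∂_2 are all 1, so H_1 = 0.

H_1 ≅ 0.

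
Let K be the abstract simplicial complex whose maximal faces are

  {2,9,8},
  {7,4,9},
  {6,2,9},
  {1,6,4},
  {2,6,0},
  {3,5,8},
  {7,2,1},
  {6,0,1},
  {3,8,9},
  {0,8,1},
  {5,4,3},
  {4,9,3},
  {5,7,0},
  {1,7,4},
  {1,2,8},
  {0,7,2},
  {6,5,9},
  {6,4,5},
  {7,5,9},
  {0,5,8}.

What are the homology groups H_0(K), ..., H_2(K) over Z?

H_0 = Z,  H_1 = Z ⊕ Z/2,  H_2 = 0.

Order the vertices as 0 < 1 < 2 < 3 < 4 < 5 < 6 < 7 < 8 < 9. Listing each simplex with vertices in this order, K has dimension 2 with simplices:

  0-simplices (10): [0], [1], [2], [3], [4], [5], [6], [7], [8], [9]
  1-simplices (30): (30 of them)
  2-simplices (20): (20 of them)

Hence C_0 ≅ Z^10, C_1 ≅ Z^30, C_2 ≅ Z^20.

The boundary map ∂_1: C_1 → C_0 sends each edge [p,q] (with p < q) to q − p.
The 10×30 boundary matrix has rank 9 and Smith normal form diag(1,1,1,1,1,1,1,1,1).

Boundary ∂_2: C_2 → C_1 sends each 2-simplex [p,q,r] to [q,r] − [p,r] + [p,q]. For instance
  ∂[3,8,9] = [8,9] − [3,9] + [3,8],
  ∂[1,2,8] = [2,8] − [1,8] + [1,2].
The 30×20 boundary matrix has rank 20 and Smith normal form diag(1,1,1,1,1,1,1,1,1,1,1,1,1,1,1,1,1,1,1,2).

Reading off H_k = ker ∂_k / im ∂_{k+1}:

  H_0: rank C_0 − rank ∂_1 = 10 − 9 = 1, and the invariant factors of ∂_1 are all 1, so H_0 = Z.
  H_1: rank ker ∂_1 − rank ∂_2 = (30 − 9) − 20 = 1, and ∂_2 has invariant factor 2 > 1, so H_1 = Z ⊕ Z/2.
  H_2: rank ker ∂_2 − rank ∂_3 = (20 − 20) − 0 = 0, and there is no ∂_3, so H_2 = 0.

As a check, the Euler characteristic is 10 − 30 + 20 = 0, which agrees with 1 − 1 + 0 = 0.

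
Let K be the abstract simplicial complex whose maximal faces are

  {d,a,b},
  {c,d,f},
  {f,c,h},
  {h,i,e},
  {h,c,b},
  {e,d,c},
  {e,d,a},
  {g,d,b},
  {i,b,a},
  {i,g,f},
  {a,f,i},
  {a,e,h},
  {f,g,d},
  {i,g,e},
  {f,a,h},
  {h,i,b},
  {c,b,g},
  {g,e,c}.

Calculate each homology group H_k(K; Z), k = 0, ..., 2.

Order the vertices as a < b < c < d < e < f < g < h < i. Listing each simplex with vertices in this order, K has dimension 2 with simplices:

  0-simplices (9): a, b, c, d, e, f, g, h, i
  1-simplices (27): ab, ad, ae, af, ah, ai, bc, bd, bg, bh, bi, cd, ce, cf, cg, ch, de, df, dg, eg, eh, ei, fg, fh, fi, gi, hi
  2-simplices (18): abd, abi, ade, aeh, afh, afi, bcg, bch, bdg, bhi, cde, cdf, ceg, cfh, dfg, egi, ehi, fgi

so the chain groups are C_0 ≅ Z^9, C_1 ≅ Z^27, C_2 ≅ Z^18.

∂_1: C_1 → C_0 is given by ∂[p,q] = [q] − [p].
The resulting 9×27 matrix has rank 8, and its Smith normal form has invariant factors (1,1,1,1,1,1,1,1).

∂_2: C_2 → C_1 acts by ∂[p,q,r] = [q,r] − [p,r] + [p,q]. For instance
  ∂egi = gi − ei + eg,
  ∂afi = fi − ai + af.
The 27×18 boundary matrix has rank 18 and Smith normal form diag(1,1,1,1,1,1,1,1,1,1,1,1,1,1,1,1,1,2).

Reading off H_k = ker ∂_k / im ∂_{k+1}:

  H_0: rank C_0 − rank ∂_1 = 9 − 8 = 1, and the invariant factors of ∂_1 are all 1, so H_0 ≅ Z.
  H_1: rank ker ∂_1 − rank ∂_2 = (27 − 8) − 18 = 1, and ∂_2 has invariant factor 2 > 1, so H_1 ≅ Z ⊕ Z/2Z.
  H_2: rank ker ∂_2 − rank ∂_3 = (18 − 18) − 0 = 0, and there is no ∂_3, so H_2 ≅ 0.

H_0 ≅ Z,  H_1 ≅ Z ⊕ Z/2Z,  H_2 = 0.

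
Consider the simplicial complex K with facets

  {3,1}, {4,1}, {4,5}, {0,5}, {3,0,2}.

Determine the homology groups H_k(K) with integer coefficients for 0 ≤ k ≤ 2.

H_0 ≅ Z,  H_1 ≅ Z,  H_2 = 0.

Take the total order 0 < 1 < 2 < 3 < 4 < 5 on the vertex set. Then K (dimension 2) consists of the simplices:

  0-simplices (6): [0], [1], [2], [3], [4], [5]
  1-simplices (7): [0,2], [0,3], [0,5], [1,3], [1,4], [2,3], [4,5]
  2-simplices (1): [0,2,3]

giving chain groups C_0 ≅ Z^6, C_1 ≅ Z^7, C_2 ≅ Z^1.

Boundary ∂_1: C_1 → C_0 sends each edge [p,q] (with p < q) to q − p. For instance
  ∂[0,3] = [3] − [0].
The 6×7 boundary matrix has rank 5 and Smith normal form diag(1,1,1,1,1).

∂_2: C_2 → C_1 acts by ∂[p,q,r] = [q,r] − [p,r] + [p,q]. For instance
  ∂[0,2,3] = [2,3] − [0,3] + [0,2].
The resulting 7×1 matrix has rank 1, and its Smith normal form has invariant factors (1).

From H_k ≅ ker(∂_k) / im(∂_{k+1}) we obtain:

  H_0: rank C_0 − rank ∂_1 = 6 − 5 = 1, and the invariant factors of ∂_1 are all 1, so H_0 = Z.
  H_1: rank ker ∂_1 − rank ∂_2 = (7 − 5) − 1 = 1, and the invariant factors of ∂_2 are all 1, so H_1 = Z.
  H_2: rank ker ∂_2 − rank ∂_3 = (1 − 1) − 0 = 0, and there is no ∂_3, so H_2 = 0.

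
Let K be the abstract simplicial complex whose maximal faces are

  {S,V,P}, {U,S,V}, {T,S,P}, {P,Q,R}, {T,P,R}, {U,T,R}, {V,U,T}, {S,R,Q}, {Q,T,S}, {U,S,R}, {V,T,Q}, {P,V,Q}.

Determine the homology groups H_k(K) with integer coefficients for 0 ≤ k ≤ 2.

Order the vertices as P < Q < R < S < T < U < V. Listing each simplex with vertices in this order, K has dimension 2 with simplices:

  0-simplices (7): P, Q, R, S, T, U, V
  1-simplices (18): PQ, PR, PS, PT, PV, QR, QS, QT, QV, RS, RT, RU, ST, SU, SV, TU, TV, UV
  2-simplices (12): PQR, PQV, PRT, PST, PSV, QRS, QST, QTV, RSU, RTU, SUV, TUV

so the chain groups are C_0 ≅ Z^7, C_1 ≅ Z^18, C_2 ≅ Z^12.

Boundary ∂_1: C_1 → C_0 is given by ∂[p,q] = [q] − [p]. For instance
  ∂QS = S − Q.
The resulting 7×18 matrix has rank 6, and its Smith normal form has invariant factors (1,1,1,1,1,1).

The boundary map ∂_2: C_2 → C_1 maps a triangle to the signed sum of its edges. For instance
  ∂PST = ST − PT + PS,
  ∂QST = ST − QT + QS.
The 18×12 boundary matrix has rank 12 and Smith normal form diag(1,1,1,1,1,1,1,1,1,1,1,2).

Computing H_k = (kernel of ∂_k) / (image of ∂_{k+1}):

  H_0: rank C_0 − rank ∂_1 = 7 − 6 = 1, and the invariant factors of ∂_1 are all 1, so H_0 = Z.
  H_1: rank ker ∂_1 − rank ∂_2 = (18 − 6) − 12 = 0, and ∂_2 has invariant factor 2 > 1, so H_1 = Z_2.
  H_2: rank ker ∂_2 − rank ∂_3 = (12 − 12) − 0 = 0, and there is no ∂_3, so H_2 = 0.

H_0 = Z,  H_1 = Z_2,  H_2 = 0.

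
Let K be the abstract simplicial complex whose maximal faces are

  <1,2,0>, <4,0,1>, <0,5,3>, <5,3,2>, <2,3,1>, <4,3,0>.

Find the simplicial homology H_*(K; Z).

H_0 ≅ Z,  H_1 ≅ Z,  H_2 = 0.

K has 6 vertices, 12 edges, 6 triangles.
rank ∂_0 = 0, rank ∂_1 = 5 ⇒ b_0 = 6 − 0 − 5 = 1; all invariant factors of ∂_1 are 1 so no torsion. So H_0 = Z.
rank ∂_1 = 5, rank ∂_2 = 6 ⇒ b_1 = 12 − 5 − 6 = 1; all invariant factors of ∂_2 are 1 so no torsion. So H_1 = Z.
rank ∂_2 = 6, rank ∂_3 = 0 ⇒ b_2 = 6 − 6 − 0 = 0. So H_2 = 0.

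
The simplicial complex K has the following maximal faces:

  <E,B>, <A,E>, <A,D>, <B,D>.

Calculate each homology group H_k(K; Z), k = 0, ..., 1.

Order the vertices as A < B < D < E. Listing each simplex with vertices in this order, K has dimension 1 with simplices:

  0-simplices (4): A, B, D, E
  1-simplices (4): AD, AE, BD, BE

Hence C_0 ≅ Z^4, C_1 ≅ Z^4.

The boundary map ∂_1: C_1 → C_0 maps an edge to its endpoints' difference, ∂[p,q] = q − p.
This gives a 4×4 integer matrix of rank 3; reducing to Smith normal form yields diagonal entries (1,1,1).

Reading off H_k = ker ∂_k / im ∂_{k+1}:

  H_0: rank C_0 − rank ∂_1 = 4 − 3 = 1, and the invariant factors of ∂_1 are all 1, so H_0 ≅ Z.
  H_1: rank ker ∂_1 − rank ∂_2 = (4 − 3) − 0 = 1, and there is no ∂_2, so H_1 ≅ Z.

As a check, the Euler characteristic is 4 − 4 = 0, which agrees with 1 − 1 = 0.

H_0 ≅ Z,  H_1 ≅ Z.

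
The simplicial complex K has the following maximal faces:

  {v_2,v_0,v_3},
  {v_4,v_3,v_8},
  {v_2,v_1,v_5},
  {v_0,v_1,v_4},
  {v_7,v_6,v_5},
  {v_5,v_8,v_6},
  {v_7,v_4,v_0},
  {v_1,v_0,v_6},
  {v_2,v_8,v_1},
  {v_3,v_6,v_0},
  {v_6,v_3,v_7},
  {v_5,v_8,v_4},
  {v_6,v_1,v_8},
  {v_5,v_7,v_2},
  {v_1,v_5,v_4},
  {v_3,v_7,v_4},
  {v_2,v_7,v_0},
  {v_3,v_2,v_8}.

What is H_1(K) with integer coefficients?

H_1 = Z ⊕ Z/2.

Fix the vertex order v_0 < v_1 < v_2 < v_3 < v_4 < v_5 < v_6 < v_7 < v_8 and write every simplex with vertices in increasing order. Then dim K = 2 and the simplices of K are:

  0-simplices (9): [v_0], [v_1], [v_2], [v_3], [v_4], [v_5], [v_6], [v_7], [v_8]
  1-simplices (27): (27 of them)
  2-simplices (18): (18 of them)

so the chain groups are C_0 ≅ Z^9, C_1 ≅ Z^27, C_2 ≅ Z^18.

∂_1: C_1 → C_0 is given by ∂[p,q] = [q] − [p].
The 9×27 boundary matrix has rank 8 and Smith normal form diag(1,1,1,1,1,1,1,1).

The boundary map ∂_2: C_2 → C_1 acts by ∂[p,q,r] = [q,r] − [p,r] + [p,q]. For instance
  ∂[v_4,v_5,v_8] = [v_5,v_8] − [v_4,v_8] + [v_4,v_5],
  ∂[v_1,v_2,v_5] = [v_2,v_5] − [v_1,v_5] + [v_1,v_2].
This gives a 27×18 integer matrix of rank 18; reducing to Smith normal form yields diagonal entries (1,1,1,1,1,1,1,1,1,1,1,1,1,1,1,1,1,2).

From H_k ≅ ker(∂_k) / im(∂_{k+1}) we obtain:

  H_1: rank ker ∂_1 − rank ∂_2 = (27 − 8) − 18 = 1, and ∂_2 has invariant factor 2 > 1, so H_1 = Z ⊕ Z/2.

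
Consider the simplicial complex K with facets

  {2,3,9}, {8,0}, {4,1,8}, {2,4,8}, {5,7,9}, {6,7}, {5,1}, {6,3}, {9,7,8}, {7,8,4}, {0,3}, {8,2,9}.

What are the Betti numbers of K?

We work with the vertex ordering 0 < 1 < 2 < 3 < 4 < 5 < 6 < 7 < 8 < 9. The simplices of K, each written with vertices in increasing order, are:

  0-simplices (10): [0], [1], [2], [3], [4], [5], [6], [7], [8], [9]
  1-simplices (19): [0,3], [0,8], [1,4], [1,5], [1,8], [2,3], [2,4], [2,8], [2,9], [3,6], [3,9], [4,7], [4,8], [5,7], [5,9], [6,7], [7,8], [7,9], [8,9]
  2-simplices (7): [1,4,8], [2,3,9], [2,4,8], [2,8,9], [4,7,8], [5,7,9], [7,8,9]

giving chain groups C_0 ≅ Z^10, C_1 ≅ Z^19, C_2 ≅ Z^7.

The boundary map ∂_1: C_1 → C_0 is given by ∂[p,q] = [q] − [p]. For instance
  ∂[3,9] = [9] − [3].
As a 10×19 matrix over Z this has rank 9, with invariant factors (1,1,1,1,1,1,1,1,1).

∂_2: C_2 → C_1 sends each 2-simplex [p,q,r] to [q,r] − [p,r] + [p,q]. For instance
  ∂[2,8,9] = [8,9] − [2,9] + [2,8],
  ∂[2,3,9] = [3,9] − [2,9] + [2,3].
The 19×7 boundary matrix has rank 7 and Smith normal form diag(1,1,1,1,1,1,1).

Reading off H_k = ker ∂_k / im ∂_{k+1}:

  H_0: rank C_0 − rank ∂_1 = 10 − 9 = 1, and the invariant factors of ∂_1 are all 1, so H_0 ≅ Z.
  H_1: rank ker ∂_1 − rank ∂_2 = (19 − 9) − 7 = 3, and the invariant factors of ∂_2 are all 1, so H_1 ≅ Z^3.
  H_2: rank ker ∂_2 − rank ∂_3 = (7 − 7) − 0 = 0, and there is no ∂_3, so H_2 ≅ 0.

As a check, the Euler characteristic is 10 − 19 + 7 = -2, which agrees with 1 − 3 + 0 = -2.

Hence the Betti numbers are b_0 = 1, b_1 = 3, b_2 = 0.

b_0 = 1, b_1 = 3, b_2 = 0.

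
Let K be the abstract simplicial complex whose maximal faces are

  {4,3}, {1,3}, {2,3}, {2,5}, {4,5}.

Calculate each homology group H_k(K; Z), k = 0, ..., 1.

H_0 = Z,  H_1 = Z.

Order the vertices as 1 < 2 < 3 < 4 < 5. Listing each simplex with vertices in this order, K has dimension 1 with simplices:

  0-simplices (5): [1], [2], [3], [4], [5]
  1-simplices (5): [1,3], [2,3], [2,5], [3,4], [4,5]

giving chain groups C_0 ≅ Z^5, C_1 ≅ Z^5.

∂_1: C_1 → C_0 is given by ∂[p,q] = [q] − [p]. For instance
  ∂[2,5] = [5] − [2].
This gives a 5×5 integer matrix of rank 4; reducing to Smith normal form yields diagonal entries (1,1,1,1).

Computing H_k = (kernel of ∂_k) / (image of ∂_{k+1}):

  H_0: rank C_0 − rank ∂_1 = 5 − 4 = 1, and the invariant factors of ∂_1 are all 1, so H_0 ≅ Z.
  H_1: rank ker ∂_1 − rank ∂_2 = (5 − 4) − 0 = 1, and there is no ∂_2, so H_1 ≅ Z.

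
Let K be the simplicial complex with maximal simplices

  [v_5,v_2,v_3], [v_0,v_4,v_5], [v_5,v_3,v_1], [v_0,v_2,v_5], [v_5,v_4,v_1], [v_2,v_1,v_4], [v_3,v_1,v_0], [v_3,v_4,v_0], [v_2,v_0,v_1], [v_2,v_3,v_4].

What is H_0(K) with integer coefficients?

H_0 = Z.

Fix the vertex order v_0 < v_1 < v_2 < v_3 < v_4 < v_5 and write every simplex with vertices in increasing order. Then dim K = 2 and the simplices of K are:

  0-simplices (6): [v_0], [v_1], [v_2], [v_3], [v_4], [v_5]
  1-simplices (15): (15 of them)
  2-simplices (10): [v_0,v_1,v_2], [v_0,v_1,v_3], [v_0,v_2,v_5], [v_0,v_3,v_4], [v_0,v_4,v_5], [v_1,v_2,v_4], [v_1,v_3,v_5], [v_1,v_4,v_5], [v_2,v_3,v_4], [v_2,v_3,v_5]

so the chain groups are C_0 ≅ Z^6, C_1 ≅ Z^15, C_2 ≅ Z^10.

∂_1: C_1 → C_0 maps an edge to its endpoints' difference, ∂[p,q] = q − p.
The 6×15 boundary matrix has rank 5 and Smith normal form diag(1,1,1,1,1).

The boundary map ∂_2: C_2 → C_1 acts by ∂[p,q,r] = [q,r] − [p,r] + [p,q]. For instance
  ∂[v_0,v_4,v_5] = [v_4,v_5] − [v_0,v_5] + [v_0,v_4],
  ∂[v_0,v_1,v_3] = [v_1,v_3] − [v_0,v_3] + [v_0,v_1].
This gives a 15×10 integer matrix of rank 10; reducing to Smith normal form yields diagonal entries (1,1,1,1,1,1,1,1,1,2).

Computing H_k = (kernel of ∂_k) / (image of ∂_{k+1}):

  H_0: rank C_0 − rank ∂_1 = 6 − 5 = 1, and the invariant factors of ∂_1 are all 1, so H_0 = Z.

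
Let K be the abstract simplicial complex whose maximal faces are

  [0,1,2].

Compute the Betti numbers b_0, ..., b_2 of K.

Order the vertices as 0 < 1 < 2. Listing each simplex with vertices in this order, K has dimension 2 with simplices:

  0-simplices (3): [0], [1], [2]
  1-simplices (3): [0,1], [0,2], [1,2]
  2-simplices (1): [0,1,2]

Hence C_0 ≅ Z^3, C_1 ≅ Z^3, C_2 ≅ Z^1.

The boundary map ∂_1: C_1 → C_0 maps an edge to its endpoints' difference, ∂[p,q] = q − p. For instance
  ∂[1,2] = [2] − [1].
This gives a 3×3 integer matrix of rank 2; reducing to Smith normal form yields diagonal entries (1,1).

The boundary map ∂_2: C_2 → C_1 maps a triangle to the signed sum of its edges. For instance
  ∂[0,1,2] = [1,2] − [0,2] + [0,1].
As a 3×1 matrix over Z this has rank 1, with invariant factors (1).

Computing H_k = (kernel of ∂_k) / (image of ∂_{k+1}):

  H_0: rank C_0 − rank ∂_1 = 3 − 2 = 1, and the invariant factors of ∂_1 are all 1, so H_0 = Z.
  H_1: rank ker ∂_1 − rank ∂_2 = (3 − 2) − 1 = 0, and the invariant factors of ∂_2 are all 1, so H_1 = 0.
  H_2: rank ker ∂_2 − rank ∂_3 = (1 − 1) − 0 = 0, and there is no ∂_3, so H_2 = 0.

As a check, the Euler characteristic is 3 − 3 + 1 = 1, which agrees with 1 − 0 + 0 = 1.

Hence the Betti numbers are b_0 = 1, b_1 = 0, b_2 = 0.

b_0 = 1, b_1 = 0, b_2 = 0.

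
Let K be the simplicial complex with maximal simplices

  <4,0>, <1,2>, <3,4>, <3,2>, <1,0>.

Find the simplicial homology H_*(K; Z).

Order the vertices as 0 < 1 < 2 < 3 < 4. Listing each simplex with vertices in this order, K has dimension 1 with simplices:

  0-simplices (5): [0], [1], [2], [3], [4]
  1-simplices (5): [0,1], [0,4], [1,2], [2,3], [3,4]

Hence C_0 ≅ Z^5, C_1 ≅ Z^5.

∂_1: C_1 → C_0 maps an edge to its endpoints' difference, ∂[p,q] = q − p. For instance
  ∂[2,3] = [3] − [2].
This gives a 5×5 integer matrix of rank 4; reducing to Smith normal form yields diagonal entries (1,1,1,1).

Now H_k = ker ∂_k / im ∂_{k+1}, so:

  H_0: rank C_0 − rank ∂_1 = 5 − 4 = 1, and the invariant factors of ∂_1 are all 1, so H_0 ≅ Z.
  H_1: rank ker ∂_1 − rank ∂_2 = (5 − 4) − 0 = 1, and there is no ∂_2, so H_1 ≅ Z.

H_0 ≅ Z,  H_1 ≅ Z.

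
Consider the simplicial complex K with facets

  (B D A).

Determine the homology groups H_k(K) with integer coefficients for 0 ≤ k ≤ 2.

We work with the vertex ordering A < B < D. The simplices of K, each written with vertices in increasing order, are:

  0-simplices (3): A, B, D
  1-simplices (3): AB, AD, BD
  2-simplices (1): ABD

giving chain groups C_0 ≅ Z^3, C_1 ≅ Z^3, C_2 ≅ Z^1.

The boundary map ∂_1: C_1 → C_0 is given by ∂[p,q] = [q] − [p].
As a 3×3 matrix over Z this has rank 2, with invariant factors (1,1).

∂_2: C_2 → C_1 acts by ∂[p,q,r] = [q,r] − [p,r] + [p,q]. For instance
  ∂ABD = BD − AD + AB.
The 3×1 boundary matrix has rank 1 and Smith normal form diag(1).

Now H_k = ker ∂_k / im ∂_{k+1}, so:

  H_0: rank C_0 − rank ∂_1 = 3 − 2 = 1, and the invariant factors of ∂_1 are all 1, so H_0 ≅ Z.
  H_1: rank ker ∂_1 − rank ∂_2 = (3 − 2) − 1 = 0, and the invariant factors of ∂_2 are all 1, so H_1 ≅ 0.
  H_2: rank ker ∂_2 − rank ∂_3 = (1 − 1) − 0 = 0, and there is no ∂_3, so H_2 ≅ 0.

As a check, the Euler characteristic is 3 − 3 + 1 = 1, which agrees with 1 − 0 + 0 = 1.

H_0 = Z,  H_1 = 0,  H_2 = 0.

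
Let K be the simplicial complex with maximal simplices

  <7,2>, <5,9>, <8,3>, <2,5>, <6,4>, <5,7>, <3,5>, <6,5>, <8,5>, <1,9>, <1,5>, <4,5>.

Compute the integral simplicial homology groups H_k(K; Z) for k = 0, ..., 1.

K has 9 vertices, 12 edges.
rank ∂_0 = 0, rank ∂_1 = 8 ⇒ b_0 = 9 − 0 − 8 = 1; all invariant factors of ∂_1 are 1 so no torsion. So H_0 ≅ Z.
rank ∂_1 = 8, rank ∂_2 = 0 ⇒ b_1 = 12 − 8 − 0 = 4. So H_1 ≅ Z^4.

H_0 = Z,  H_1 = Z^4.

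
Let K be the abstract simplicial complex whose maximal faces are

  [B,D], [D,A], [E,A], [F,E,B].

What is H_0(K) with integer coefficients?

We work with the vertex ordering A < B < D < E < F. The simplices of K, each written with vertices in increasing order, are:

  0-simplices (5): A, B, D, E, F
  1-simplices (6): AD, AE, BD, BE, BF, EF
  2-simplices (1): BEF

Hence C_0 ≅ Z^5, C_1 ≅ Z^6, C_2 ≅ Z^1.

Boundary ∂_1: C_1 → C_0 maps an edge to its endpoints' difference, ∂[p,q] = q − p. For instance
  ∂BF = F − B.
This gives a 5×6 integer matrix of rank 4; reducing to Smith normal form yields diagonal entries (1,1,1,1).

∂_2: C_2 → C_1 sends each 2-simplex [p,q,r] to [q,r] − [p,r] + [p,q]. For instance
  ∂BEF = EF − BF + BE.
This gives a 6×1 integer matrix of rank 1; reducing to Smith normal form yields diagonal entries (1).

From H_k ≅ ker(∂_k) / im(∂_{k+1}) we obtain:

  H_0: rank C_0 − rank ∂_1 = 5 − 4 = 1, and the invariant factors of ∂_1 are all 1, so H_0 ≅ Z.

H_0 = Z.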